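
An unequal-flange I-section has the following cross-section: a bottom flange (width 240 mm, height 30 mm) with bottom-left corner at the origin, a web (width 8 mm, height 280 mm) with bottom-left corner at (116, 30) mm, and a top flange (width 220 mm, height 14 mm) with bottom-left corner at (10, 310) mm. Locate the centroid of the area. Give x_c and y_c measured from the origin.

bottom flange: A = 240 × 30 = 7200.00, centroid at (120.00, 15.00).
web: A = 8 × 280 = 2240.00, centroid at (120.00, 170.00).
top flange: A = 220 × 14 = 3080.00, centroid at (120.00, 317.00).
ΣA = 12520.00 mm², ΣAx_c = 1502400.00 mm³, ΣAy_c = 1465160.00 mm³.
x_c = 1502400.00/12520.00 = 120.00 mm; y_c = 1465160.00/12520.00 = 117.03 mm.

x_c = 120.00 mm, y_c = 117.03 mm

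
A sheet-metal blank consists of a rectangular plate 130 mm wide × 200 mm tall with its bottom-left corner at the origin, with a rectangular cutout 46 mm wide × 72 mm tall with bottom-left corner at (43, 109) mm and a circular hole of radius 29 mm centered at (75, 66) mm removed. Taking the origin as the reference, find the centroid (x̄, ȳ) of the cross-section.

plate: A = 130 × 200 = 26000.00, centroid at (65.00, 100.00).
hole 1: A = −(46 × 72) = -3312.00, centroid at (66.00, 145.00).
hole 2: A = −π·29² = -2642.08, centroid at (75.00, 66.00).
ΣA = 20045.92 mm², ΣAx̄ = 1273252.04 mm³, ΣAȳ = 1945382.76 mm³.
x̄ = 1273252.04/20045.92 = 63.52 mm; ȳ = 1945382.76/20045.92 = 97.05 mm.

x̄ = 63.52 mm, ȳ = 97.05 mm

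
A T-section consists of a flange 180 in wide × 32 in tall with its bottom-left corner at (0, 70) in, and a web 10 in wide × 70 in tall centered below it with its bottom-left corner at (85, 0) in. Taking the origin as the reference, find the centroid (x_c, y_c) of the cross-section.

x_c = 90.00 in, y_c = 80.47 in

web: A = 10 × 70 = 700.00, centroid at (90.00, 35.00).
flange: A = 180 × 32 = 5760.00, centroid at (90.00, 86.00).
ΣA = 6460.00 in², ΣAx_c = 581400.00 in³, ΣAy_c = 519860.00 in³.
x_c = 581400.00/6460.00 = 90.00 in; y_c = 519860.00/6460.00 = 80.47 in.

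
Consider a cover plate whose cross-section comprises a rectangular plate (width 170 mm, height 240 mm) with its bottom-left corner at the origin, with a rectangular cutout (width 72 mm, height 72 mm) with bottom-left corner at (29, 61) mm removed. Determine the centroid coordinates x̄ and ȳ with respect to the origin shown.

x̄ = 87.91 mm, ȳ = 123.35 mm

Part | A | x̄ᵢ | ȳᵢ | A·x̄ᵢ | A·ȳᵢ
plate | 40800.00 | 85.00 | 120.00 | 3468000.00 | 4896000.00
hole | -5184.00 | 65.00 | 97.00 | -336960.00 | -502848.00
Σ | 35616.00 |  |  | 3131040.00 | 4393152.00
x̄ = 3131040.00 / 35616.00 = 87.91 mm
ȳ = 4393152.00 / 35616.00 = 123.35 mm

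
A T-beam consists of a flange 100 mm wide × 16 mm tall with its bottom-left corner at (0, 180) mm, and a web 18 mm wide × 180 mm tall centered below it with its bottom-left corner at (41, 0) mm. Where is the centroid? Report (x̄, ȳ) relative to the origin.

x̄ = 50.00 mm, ȳ = 122.40 mm

Part | A | x̄ᵢ | ȳᵢ | A·x̄ᵢ | A·ȳᵢ
web | 3240.00 | 50.00 | 90.00 | 162000.00 | 291600.00
flange | 1600.00 | 50.00 | 188.00 | 80000.00 | 300800.00
Σ | 4840.00 |  |  | 242000.00 | 592400.00
x̄ = 242000.00 / 4840.00 = 50.00 mm
ȳ = 592400.00 / 4840.00 = 122.40 mm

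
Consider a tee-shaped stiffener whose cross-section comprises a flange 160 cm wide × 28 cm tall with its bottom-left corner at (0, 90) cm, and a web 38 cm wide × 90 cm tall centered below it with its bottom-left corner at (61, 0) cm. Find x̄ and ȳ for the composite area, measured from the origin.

web: A = 38 × 90 = 3420.00, centroid at (80.00, 45.00).
flange: A = 160 × 28 = 4480.00, centroid at (80.00, 104.00).
ΣA = 7900.00 cm², ΣAx̄ = 632000.00 cm³, ΣAȳ = 619820.00 cm³.
x̄ = 632000.00/7900.00 = 80.00 cm; ȳ = 619820.00/7900.00 = 78.46 cm.

x̄ = 80.00 cm, ȳ = 78.46 cm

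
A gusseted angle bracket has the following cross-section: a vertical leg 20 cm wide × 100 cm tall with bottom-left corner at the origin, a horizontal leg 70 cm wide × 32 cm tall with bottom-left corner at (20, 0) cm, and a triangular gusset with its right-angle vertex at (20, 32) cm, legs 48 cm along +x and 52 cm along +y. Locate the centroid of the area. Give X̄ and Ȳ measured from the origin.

X̄ = 34.28 cm, Ȳ = 35.97 cm

vertical leg: A = 20 × 100 = 2000.00, centroid at (10.00, 50.00).
horizontal leg: A = 70 × 32 = 2240.00, centroid at (55.00, 16.00).
gusset: A = ½·48·52 = 1248.00, centroid at (36.00, 49.33).
ΣA = 5488.00 cm²
ΣAX̄ = (2000.00)(10.00) + (2240.00)(55.00) + (1248.00)(36.00) = 188128.00 cm³
ΣAȲ = (2000.00)(50.00) + (2240.00)(16.00) + (1248.00)(49.33) = 197408.00 cm³
X̄ = 188128.00 / 5488.00 = 34.28 cm
Ȳ = 197408.00 / 5488.00 = 35.97 cm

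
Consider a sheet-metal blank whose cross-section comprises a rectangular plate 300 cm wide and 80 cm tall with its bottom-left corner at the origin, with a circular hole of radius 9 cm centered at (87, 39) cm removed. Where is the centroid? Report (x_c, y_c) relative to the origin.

x_c = 150.68 cm, y_c = 40.01 cm

Part | A | x̄ᵢ | ȳᵢ | A·x̄ᵢ | A·ȳᵢ
plate | 24000.00 | 150.00 | 40.00 | 3600000.00 | 960000.00
hole | -254.47 | 87.00 | 39.00 | -22138.80 | -9924.29
Σ | 23745.53 |  |  | 3577861.20 | 950075.71
x_c = 3577861.20 / 23745.53 = 150.68 cm
y_c = 950075.71 / 23745.53 = 40.01 cm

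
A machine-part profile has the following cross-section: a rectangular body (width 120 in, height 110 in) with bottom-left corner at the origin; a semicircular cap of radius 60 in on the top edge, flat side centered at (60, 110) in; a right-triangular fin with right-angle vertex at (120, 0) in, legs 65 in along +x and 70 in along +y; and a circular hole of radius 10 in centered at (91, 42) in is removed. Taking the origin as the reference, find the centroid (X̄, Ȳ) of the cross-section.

rectangular body: A = 120 × 110 = 13200.00, centroid at (60.00, 55.00).
semicircular top: A = ½π·60² = 5654.87, centroid at (60.00, 135.46).
triangular fin: A = ½·65·70 = 2275.00, centroid at (141.67, 23.33).
hole: A = −π·10² = -314.16, centroid at (91.00, 42.00).
ΣA = 20815.71 in², ΣAX̄ = 1424995.18 in³, ΣAȲ = 1531923.99 in³.
X̄ = 1424995.18/20815.71 = 68.46 in; Ȳ = 1531923.99/20815.71 = 73.59 in.

X̄ = 68.46 in, Ȳ = 73.59 in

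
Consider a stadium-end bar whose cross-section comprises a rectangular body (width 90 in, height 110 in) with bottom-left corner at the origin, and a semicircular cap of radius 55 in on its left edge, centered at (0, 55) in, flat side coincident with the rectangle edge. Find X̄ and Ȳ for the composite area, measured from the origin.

X̄ = 22.84 in, Ȳ = 55.00 in

rectangular body: A = 90 × 110 = 9900.00, centroid at (45.00, 55.00).
semicircular end: A = ½π·55² = 4751.66, centroid at (-23.34, 55.00).
ΣA = 14651.66 in²
ΣAX̄ = (9900.00)(45.00) + (4751.66)(-23.34) = 334583.33 in³
ΣAȲ = (9900.00)(55.00) + (4751.66)(55.00) = 805841.24 in³
X̄ = 334583.33 / 14651.66 = 22.84 in
Ȳ = 805841.24 / 14651.66 = 55.00 in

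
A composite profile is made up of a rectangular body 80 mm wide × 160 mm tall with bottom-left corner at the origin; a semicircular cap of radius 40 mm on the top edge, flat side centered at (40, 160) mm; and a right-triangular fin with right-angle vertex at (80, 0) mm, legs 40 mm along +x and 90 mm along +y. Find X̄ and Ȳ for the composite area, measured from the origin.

X̄ = 45.61 mm, Ȳ = 88.98 mm

rectangular body: A = 80 × 160 = 12800.00, centroid at (40.00, 80.00).
semicircular top: A = ½π·40² = 2513.27, centroid at (40.00, 176.98).
triangular fin: A = ½·40·90 = 1800.00, centroid at (93.33, 30.00).
ΣA = 17113.27 mm²
ΣAX̄ = (12800.00)(40.00) + (2513.27)(40.00) + (1800.00)(93.33) = 780530.96 mm³
ΣAȲ = (12800.00)(80.00) + (2513.27)(176.98) + (1800.00)(30.00) = 1522790.53 mm³
X̄ = 780530.96 / 17113.27 = 45.61 mm
Ȳ = 1522790.53 / 17113.27 = 88.98 mm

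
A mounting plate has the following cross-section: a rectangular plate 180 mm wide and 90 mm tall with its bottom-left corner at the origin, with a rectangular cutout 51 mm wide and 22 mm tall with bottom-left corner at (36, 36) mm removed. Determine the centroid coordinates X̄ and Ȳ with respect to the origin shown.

Part | A | x̄ᵢ | ȳᵢ | A·x̄ᵢ | A·ȳᵢ
plate | 16200.00 | 90.00 | 45.00 | 1458000.00 | 729000.00
hole | -1122.00 | 61.50 | 47.00 | -69003.00 | -52734.00
Σ | 15078.00 |  |  | 1388997.00 | 676266.00
X̄ = 1388997.00 / 15078.00 = 92.12 mm
Ȳ = 676266.00 / 15078.00 = 44.85 mm

X̄ = 92.12 mm, Ȳ = 44.85 mm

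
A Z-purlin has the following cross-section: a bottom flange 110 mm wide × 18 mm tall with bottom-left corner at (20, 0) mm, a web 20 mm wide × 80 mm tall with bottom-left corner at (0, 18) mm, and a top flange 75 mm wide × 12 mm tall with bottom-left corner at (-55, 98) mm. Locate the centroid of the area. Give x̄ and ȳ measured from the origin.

x̄ = 33.20 mm, ȳ = 45.58 mm

bottom flange: A = 110 × 18 = 1980.00, centroid at (75.00, 9.00).
web: A = 20 × 80 = 1600.00, centroid at (10.00, 58.00).
top flange: A = 75 × 12 = 900.00, centroid at (-17.50, 104.00).
ΣA = 4480.00 mm²
ΣAx̄ = (1980.00)(75.00) + (1600.00)(10.00) + (900.00)(-17.50) = 148750.00 mm³
ΣAȳ = (1980.00)(9.00) + (1600.00)(58.00) + (900.00)(104.00) = 204220.00 mm³
x̄ = 148750.00 / 4480.00 = 33.20 mm
ȳ = 204220.00 / 4480.00 = 45.58 mm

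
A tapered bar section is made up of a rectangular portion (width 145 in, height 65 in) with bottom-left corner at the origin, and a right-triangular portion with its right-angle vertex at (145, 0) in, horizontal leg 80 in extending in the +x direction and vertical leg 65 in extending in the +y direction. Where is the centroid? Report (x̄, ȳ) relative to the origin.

x̄ = 93.94 in, ȳ = 30.16 in

Part | A | x̄ᵢ | ȳᵢ | A·x̄ᵢ | A·ȳᵢ
rectangular portion | 9425.00 | 72.50 | 32.50 | 683312.50 | 306312.50
triangular portion | 2600.00 | 171.67 | 21.67 | 446333.33 | 56333.33
Σ | 12025.00 |  |  | 1129645.83 | 362645.83
x̄ = 1129645.83 / 12025.00 = 93.94 in
ȳ = 362645.83 / 12025.00 = 30.16 in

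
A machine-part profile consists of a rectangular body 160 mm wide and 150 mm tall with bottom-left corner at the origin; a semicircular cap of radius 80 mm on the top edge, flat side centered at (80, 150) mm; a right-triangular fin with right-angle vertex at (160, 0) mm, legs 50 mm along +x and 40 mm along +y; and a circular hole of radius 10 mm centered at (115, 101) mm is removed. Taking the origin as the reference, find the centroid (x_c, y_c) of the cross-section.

rectangular body: A = 160 × 150 = 24000.00, centroid at (80.00, 75.00).
semicircular top: A = ½π·80² = 10053.10, centroid at (80.00, 183.95).
triangular fin: A = ½·50·40 = 1000.00, centroid at (176.67, 13.33).
hole: A = −π·10² = -314.16, centroid at (115.00, 101.00).
ΣA = 34738.94 mm², ΣAx_c = 2864786.07 mm³, ΣAy_c = 3630901.05 mm³.
x_c = 2864786.07/34738.94 = 82.47 mm; y_c = 3630901.05/34738.94 = 104.52 mm.

x_c = 82.47 mm, y_c = 104.52 mm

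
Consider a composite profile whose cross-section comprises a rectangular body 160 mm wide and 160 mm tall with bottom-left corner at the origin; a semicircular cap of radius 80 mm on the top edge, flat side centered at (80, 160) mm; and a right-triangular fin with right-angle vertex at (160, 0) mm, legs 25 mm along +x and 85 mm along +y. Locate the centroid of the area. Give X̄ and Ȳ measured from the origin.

rectangular body: A = 160 × 160 = 25600.00, centroid at (80.00, 80.00).
semicircular top: A = ½π·80² = 10053.10, centroid at (80.00, 193.95).
triangular fin: A = ½·25·85 = 1062.50, centroid at (168.33, 28.33).
ΣA = 36715.60 mm², ΣAX̄ = 3031101.89 mm³, ΣAȲ = 4027932.94 mm³.
X̄ = 3031101.89/36715.60 = 82.56 mm; Ȳ = 4027932.94/36715.60 = 109.71 mm.

X̄ = 82.56 mm, Ȳ = 109.71 mm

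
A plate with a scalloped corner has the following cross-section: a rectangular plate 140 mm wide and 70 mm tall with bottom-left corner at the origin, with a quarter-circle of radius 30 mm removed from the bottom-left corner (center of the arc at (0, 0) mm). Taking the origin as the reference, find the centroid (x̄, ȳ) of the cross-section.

x̄ = 74.45 mm, ȳ = 36.73 mm

Part | A | x̄ᵢ | ȳᵢ | A·x̄ᵢ | A·ȳᵢ
plate | 9800.00 | 70.00 | 35.00 | 686000.00 | 343000.00
removed quarter-circle | -706.86 | 12.73 | 12.73 | -9000.00 | -9000.00
Σ | 9093.14 |  |  | 677000.00 | 334000.00
x̄ = 677000.00 / 9093.14 = 74.45 mm
ȳ = 334000.00 / 9093.14 = 36.73 mm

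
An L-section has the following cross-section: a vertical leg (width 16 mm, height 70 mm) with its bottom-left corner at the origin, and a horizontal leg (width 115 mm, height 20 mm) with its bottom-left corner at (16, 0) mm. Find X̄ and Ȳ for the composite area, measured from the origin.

vertical leg: A = 16 × 70 = 1120.00, centroid at (8.00, 35.00).
horizontal leg: A = 115 × 20 = 2300.00, centroid at (73.50, 10.00).
ΣA = 3420.00 mm², ΣAX̄ = 178010.00 mm³, ΣAȲ = 62200.00 mm³.
X̄ = 178010.00/3420.00 = 52.05 mm; Ȳ = 62200.00/3420.00 = 18.19 mm.

X̄ = 52.05 mm, Ȳ = 18.19 mm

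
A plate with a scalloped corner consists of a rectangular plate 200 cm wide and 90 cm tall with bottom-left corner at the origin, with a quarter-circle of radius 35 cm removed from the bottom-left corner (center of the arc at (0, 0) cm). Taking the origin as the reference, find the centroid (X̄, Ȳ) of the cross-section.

plate: A = 200 × 90 = 18000.00, centroid at (100.00, 45.00).
removed quarter-circle: A = −¼π·35² = -962.11, centroid at (14.85, 14.85).
ΣA = 17037.89 cm²
ΣAX̄ = (18000.00)(100.00) + (-962.11)(14.85) = 1785708.33 cm³
ΣAȲ = (18000.00)(45.00) + (-962.11)(14.85) = 795708.33 cm³
X̄ = 1785708.33 / 17037.89 = 104.81 cm
Ȳ = 795708.33 / 17037.89 = 46.70 cm

X̄ = 104.81 cm, Ȳ = 46.70 cm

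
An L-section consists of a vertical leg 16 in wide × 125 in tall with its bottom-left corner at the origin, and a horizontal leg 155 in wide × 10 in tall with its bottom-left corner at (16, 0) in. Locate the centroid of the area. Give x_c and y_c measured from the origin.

vertical leg: A = 16 × 125 = 2000.00, centroid at (8.00, 62.50).
horizontal leg: A = 155 × 10 = 1550.00, centroid at (93.50, 5.00).
ΣA = 3550.00 in²
ΣAx_c = (2000.00)(8.00) + (1550.00)(93.50) = 160925.00 in³
ΣAy_c = (2000.00)(62.50) + (1550.00)(5.00) = 132750.00 in³
x_c = 160925.00 / 3550.00 = 45.33 in
y_c = 132750.00 / 3550.00 = 37.39 in

x_c = 45.33 in, y_c = 37.39 in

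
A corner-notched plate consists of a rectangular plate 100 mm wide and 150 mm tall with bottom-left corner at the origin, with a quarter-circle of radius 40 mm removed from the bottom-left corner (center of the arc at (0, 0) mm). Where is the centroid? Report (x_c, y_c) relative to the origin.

x_c = 53.02 mm, y_c = 80.31 mm

Part | A | x̄ᵢ | ȳᵢ | A·x̄ᵢ | A·ȳᵢ
plate | 15000.00 | 50.00 | 75.00 | 750000.00 | 1125000.00
removed quarter-circle | -1256.64 | 16.98 | 16.98 | -21333.33 | -21333.33
Σ | 13743.36 |  |  | 728666.67 | 1103666.67
x_c = 728666.67 / 13743.36 = 53.02 mm
y_c = 1103666.67 / 13743.36 = 80.31 mm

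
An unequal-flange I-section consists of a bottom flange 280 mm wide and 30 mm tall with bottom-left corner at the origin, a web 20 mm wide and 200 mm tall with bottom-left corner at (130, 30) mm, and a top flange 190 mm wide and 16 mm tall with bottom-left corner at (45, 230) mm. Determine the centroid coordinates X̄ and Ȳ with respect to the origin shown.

Part | A | x̄ᵢ | ȳᵢ | A·x̄ᵢ | A·ȳᵢ
bottom flange | 8400.00 | 140.00 | 15.00 | 1176000.00 | 126000.00
web | 4000.00 | 140.00 | 130.00 | 560000.00 | 520000.00
top flange | 3040.00 | 140.00 | 238.00 | 425600.00 | 723520.00
Σ | 15440.00 |  |  | 2161600.00 | 1369520.00
X̄ = 2161600.00 / 15440.00 = 140.00 mm
Ȳ = 1369520.00 / 15440.00 = 88.70 mm

X̄ = 140.00 mm, Ȳ = 88.70 mm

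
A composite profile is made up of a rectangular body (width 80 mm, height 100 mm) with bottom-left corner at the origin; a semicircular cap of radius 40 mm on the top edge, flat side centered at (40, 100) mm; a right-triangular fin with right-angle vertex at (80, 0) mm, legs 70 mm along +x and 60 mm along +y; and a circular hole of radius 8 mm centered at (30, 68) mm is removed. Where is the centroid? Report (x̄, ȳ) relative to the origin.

rectangular body: A = 80 × 100 = 8000.00, centroid at (40.00, 50.00).
semicircular top: A = ½π·40² = 2513.27, centroid at (40.00, 116.98).
triangular fin: A = ½·70·60 = 2100.00, centroid at (103.33, 20.00).
hole: A = −π·8² = -201.06, centroid at (30.00, 68.00).
ΣA = 12412.21 mm²
ΣAx̄ = (8000.00)(40.00) + (2513.27)(40.00) + (2100.00)(103.33) + (-201.06)(30.00) = 631499.11 mm³
ΣAȳ = (8000.00)(50.00) + (2513.27)(116.98) + (2100.00)(20.00) + (-201.06)(68.00) = 722321.87 mm³
x̄ = 631499.11 / 12412.21 = 50.88 mm
ȳ = 722321.87 / 12412.21 = 58.19 mm

x̄ = 50.88 mm, ȳ = 58.19 mm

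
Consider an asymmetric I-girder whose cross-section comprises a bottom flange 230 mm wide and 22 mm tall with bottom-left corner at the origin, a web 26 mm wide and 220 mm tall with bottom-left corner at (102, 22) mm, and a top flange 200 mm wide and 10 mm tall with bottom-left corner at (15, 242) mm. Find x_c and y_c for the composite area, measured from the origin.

bottom flange: A = 230 × 22 = 5060.00, centroid at (115.00, 11.00).
web: A = 26 × 220 = 5720.00, centroid at (115.00, 132.00).
top flange: A = 200 × 10 = 2000.00, centroid at (115.00, 247.00).
ΣA = 12780.00 mm²
ΣAx_c = (5060.00)(115.00) + (5720.00)(115.00) + (2000.00)(115.00) = 1469700.00 mm³
ΣAy_c = (5060.00)(11.00) + (5720.00)(132.00) + (2000.00)(247.00) = 1304700.00 mm³
x_c = 1469700.00 / 12780.00 = 115.00 mm
y_c = 1304700.00 / 12780.00 = 102.09 mm

x_c = 115.00 mm, y_c = 102.09 mm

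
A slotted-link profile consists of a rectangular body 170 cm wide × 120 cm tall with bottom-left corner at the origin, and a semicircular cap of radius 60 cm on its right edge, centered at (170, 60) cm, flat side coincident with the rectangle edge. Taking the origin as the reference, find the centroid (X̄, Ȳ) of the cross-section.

X̄ = 108.97 cm, Ȳ = 60.00 cm

rectangular body: A = 170 × 120 = 20400.00, centroid at (85.00, 60.00).
semicircular end: A = ½π·60² = 5654.87, centroid at (195.46, 60.00).
ΣA = 26054.87 cm², ΣAX̄ = 2839327.35 cm³, ΣAȲ = 1563292.01 cm³.
X̄ = 2839327.35/26054.87 = 108.97 cm; Ȳ = 1563292.01/26054.87 = 60.00 cm.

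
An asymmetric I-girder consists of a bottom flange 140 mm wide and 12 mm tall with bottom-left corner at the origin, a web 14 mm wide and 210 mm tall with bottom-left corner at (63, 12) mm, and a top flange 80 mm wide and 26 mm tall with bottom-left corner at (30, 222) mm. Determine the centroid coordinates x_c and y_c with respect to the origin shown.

x_c = 70.00 mm, y_c = 125.80 mm

bottom flange: A = 140 × 12 = 1680.00, centroid at (70.00, 6.00).
web: A = 14 × 210 = 2940.00, centroid at (70.00, 117.00).
top flange: A = 80 × 26 = 2080.00, centroid at (70.00, 235.00).
ΣA = 6700.00 mm²
ΣAx_c = (1680.00)(70.00) + (2940.00)(70.00) + (2080.00)(70.00) = 469000.00 mm³
ΣAy_c = (1680.00)(6.00) + (2940.00)(117.00) + (2080.00)(235.00) = 842860.00 mm³
x_c = 469000.00 / 6700.00 = 70.00 mm
y_c = 842860.00 / 6700.00 = 125.80 mm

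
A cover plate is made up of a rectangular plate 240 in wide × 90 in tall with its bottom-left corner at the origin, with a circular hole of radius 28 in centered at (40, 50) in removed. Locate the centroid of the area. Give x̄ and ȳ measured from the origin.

plate: A = 240 × 90 = 21600.00, centroid at (120.00, 45.00).
hole: A = −π·28² = -2463.01, centroid at (40.00, 50.00).
ΣA = 19136.99 in²
ΣAx̄ = (21600.00)(120.00) + (-2463.01)(40.00) = 2493479.65 in³
ΣAȳ = (21600.00)(45.00) + (-2463.01)(50.00) = 848849.57 in³
x̄ = 2493479.65 / 19136.99 = 130.30 in
ȳ = 848849.57 / 19136.99 = 44.36 in

x̄ = 130.30 in, ȳ = 44.36 in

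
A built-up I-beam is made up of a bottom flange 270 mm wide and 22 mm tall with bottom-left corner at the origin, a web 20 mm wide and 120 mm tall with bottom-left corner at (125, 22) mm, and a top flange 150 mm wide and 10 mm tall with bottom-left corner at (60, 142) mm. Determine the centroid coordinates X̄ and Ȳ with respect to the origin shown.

bottom flange: A = 270 × 22 = 5940.00, centroid at (135.00, 11.00).
web: A = 20 × 120 = 2400.00, centroid at (135.00, 82.00).
top flange: A = 150 × 10 = 1500.00, centroid at (135.00, 147.00).
ΣA = 9840.00 mm²
ΣAX̄ = (5940.00)(135.00) + (2400.00)(135.00) + (1500.00)(135.00) = 1328400.00 mm³
ΣAȲ = (5940.00)(11.00) + (2400.00)(82.00) + (1500.00)(147.00) = 482640.00 mm³
X̄ = 1328400.00 / 9840.00 = 135.00 mm
Ȳ = 482640.00 / 9840.00 = 49.05 mm

X̄ = 135.00 mm, Ȳ = 49.05 mm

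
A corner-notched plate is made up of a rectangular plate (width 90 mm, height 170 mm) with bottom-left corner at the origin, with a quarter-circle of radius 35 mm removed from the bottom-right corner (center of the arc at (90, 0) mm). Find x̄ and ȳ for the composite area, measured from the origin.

x̄ = 42.98 mm, ȳ = 89.71 mm

Part | A | x̄ᵢ | ȳᵢ | A·x̄ᵢ | A·ȳᵢ
plate | 15300.00 | 45.00 | 85.00 | 688500.00 | 1300500.00
removed quarter-circle | -962.11 | 75.15 | 14.85 | -72298.48 | -14291.67
Σ | 14337.89 |  |  | 616201.52 | 1286208.33
x̄ = 616201.52 / 14337.89 = 42.98 mm
ȳ = 1286208.33 / 14337.89 = 89.71 mm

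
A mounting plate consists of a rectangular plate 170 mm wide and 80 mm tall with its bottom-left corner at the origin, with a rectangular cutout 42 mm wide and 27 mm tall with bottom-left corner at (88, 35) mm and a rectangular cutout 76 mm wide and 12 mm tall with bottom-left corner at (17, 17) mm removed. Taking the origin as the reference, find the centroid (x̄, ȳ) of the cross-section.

plate: A = 170 × 80 = 13600.00, centroid at (85.00, 40.00).
hole 1: A = −(42 × 27) = -1134.00, centroid at (109.00, 48.50).
hole 2: A = −(76 × 12) = -912.00, centroid at (55.00, 23.00).
ΣA = 11554.00 mm²
ΣAx̄ = (13600.00)(85.00) + (-1134.00)(109.00) + (-912.00)(55.00) = 982234.00 mm³
ΣAȳ = (13600.00)(40.00) + (-1134.00)(48.50) + (-912.00)(23.00) = 468025.00 mm³
x̄ = 982234.00 / 11554.00 = 85.01 mm
ȳ = 468025.00 / 11554.00 = 40.51 mm

x̄ = 85.01 mm, ȳ = 40.51 mm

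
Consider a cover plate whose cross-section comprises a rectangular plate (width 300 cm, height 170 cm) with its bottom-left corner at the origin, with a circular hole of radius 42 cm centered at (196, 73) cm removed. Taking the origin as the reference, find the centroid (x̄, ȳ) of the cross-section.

x̄ = 144.39 cm, ȳ = 86.46 cm

plate: A = 300 × 170 = 51000.00, centroid at (150.00, 85.00).
hole: A = −π·42² = -5541.77, centroid at (196.00, 73.00).
ΣA = 45458.23 cm², ΣAx̄ = 6563813.19 cm³, ΣAȳ = 3930450.83 cm³.
x̄ = 6563813.19/45458.23 = 144.39 cm; ȳ = 3930450.83/45458.23 = 86.46 cm.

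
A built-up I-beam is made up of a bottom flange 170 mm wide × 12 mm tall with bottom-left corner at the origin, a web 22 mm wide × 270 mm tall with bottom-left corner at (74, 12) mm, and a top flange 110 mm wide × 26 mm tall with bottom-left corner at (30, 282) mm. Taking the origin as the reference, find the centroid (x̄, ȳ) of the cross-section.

x̄ = 85.00 mm, ȳ = 159.51 mm

bottom flange: A = 170 × 12 = 2040.00, centroid at (85.00, 6.00).
web: A = 22 × 270 = 5940.00, centroid at (85.00, 147.00).
top flange: A = 110 × 26 = 2860.00, centroid at (85.00, 295.00).
ΣA = 10840.00 mm²
ΣAx̄ = (2040.00)(85.00) + (5940.00)(85.00) + (2860.00)(85.00) = 921400.00 mm³
ΣAȳ = (2040.00)(6.00) + (5940.00)(147.00) + (2860.00)(295.00) = 1729120.00 mm³
x̄ = 921400.00 / 10840.00 = 85.00 mm
ȳ = 1729120.00 / 10840.00 = 159.51 mm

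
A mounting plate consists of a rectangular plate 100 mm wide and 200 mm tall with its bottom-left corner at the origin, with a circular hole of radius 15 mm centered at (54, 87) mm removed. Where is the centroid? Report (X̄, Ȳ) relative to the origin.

plate: A = 100 × 200 = 20000.00, centroid at (50.00, 100.00).
hole: A = −π·15² = -706.86, centroid at (54.00, 87.00).
ΣA = 19293.14 mm², ΣAX̄ = 961829.65 mm³, ΣAȲ = 1938503.32 mm³.
X̄ = 961829.65/19293.14 = 49.85 mm; Ȳ = 1938503.32/19293.14 = 100.48 mm.

X̄ = 49.85 mm, Ȳ = 100.48 mm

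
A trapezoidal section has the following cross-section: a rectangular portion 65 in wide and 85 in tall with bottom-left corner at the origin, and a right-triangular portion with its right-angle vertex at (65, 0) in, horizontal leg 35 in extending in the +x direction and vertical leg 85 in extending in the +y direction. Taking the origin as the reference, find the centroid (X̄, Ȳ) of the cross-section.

rectangular portion: A = 65 × 85 = 5525.00, centroid at (32.50, 42.50).
triangular portion: A = ½·35·85 = 1487.50, centroid at (76.67, 28.33).
ΣA = 7012.50 in², ΣAX̄ = 293604.17 in³, ΣAȲ = 276958.33 in³.
X̄ = 293604.17/7012.50 = 41.87 in; Ȳ = 276958.33/7012.50 = 39.49 in.

X̄ = 41.87 in, Ȳ = 39.49 in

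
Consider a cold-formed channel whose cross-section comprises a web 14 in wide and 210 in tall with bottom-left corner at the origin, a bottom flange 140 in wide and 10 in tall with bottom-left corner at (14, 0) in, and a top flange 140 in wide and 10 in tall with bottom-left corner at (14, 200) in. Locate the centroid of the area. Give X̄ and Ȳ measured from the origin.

X̄ = 44.56 in, Ȳ = 105.00 in

web: A = 14 × 210 = 2940.00, centroid at (7.00, 105.00).
bottom flange: A = 140 × 10 = 1400.00, centroid at (84.00, 5.00).
top flange: A = 140 × 10 = 1400.00, centroid at (84.00, 205.00).
ΣA = 5740.00 in², ΣAX̄ = 255780.00 in³, ΣAȲ = 602700.00 in³.
X̄ = 255780.00/5740.00 = 44.56 in; Ȳ = 602700.00/5740.00 = 105.00 in.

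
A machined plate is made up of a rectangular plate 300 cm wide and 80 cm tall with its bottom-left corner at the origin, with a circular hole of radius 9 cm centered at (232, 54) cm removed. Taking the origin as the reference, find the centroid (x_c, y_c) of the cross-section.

x_c = 149.12 cm, y_c = 39.85 cm

plate: A = 300 × 80 = 24000.00, centroid at (150.00, 40.00).
hole: A = −π·9² = -254.47, centroid at (232.00, 54.00).
ΣA = 23745.53 cm², ΣAx_c = 3540963.19 cm³, ΣAy_c = 946258.67 cm³.
x_c = 3540963.19/23745.53 = 149.12 cm; y_c = 946258.67/23745.53 = 39.85 cm.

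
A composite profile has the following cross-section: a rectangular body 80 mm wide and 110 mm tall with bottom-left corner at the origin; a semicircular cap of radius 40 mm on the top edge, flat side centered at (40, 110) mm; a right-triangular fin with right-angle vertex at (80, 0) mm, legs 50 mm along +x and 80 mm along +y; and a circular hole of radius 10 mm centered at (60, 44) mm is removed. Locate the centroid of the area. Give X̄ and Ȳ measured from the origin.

Part | A | x̄ᵢ | ȳᵢ | A·x̄ᵢ | A·ȳᵢ
rectangular body | 8800.00 | 40.00 | 55.00 | 352000.00 | 484000.00
semicircular top | 2513.27 | 40.00 | 126.98 | 100530.96 | 319126.82
triangular fin | 2000.00 | 96.67 | 26.67 | 193333.33 | 53333.33
hole | -314.16 | 60.00 | 44.00 | -18849.56 | -13823.01
Σ | 12999.11 |  |  | 627014.74 | 842637.15
X̄ = 627014.74 / 12999.11 = 48.24 mm
Ȳ = 842637.15 / 12999.11 = 64.82 mm

X̄ = 48.24 mm, Ȳ = 64.82 mm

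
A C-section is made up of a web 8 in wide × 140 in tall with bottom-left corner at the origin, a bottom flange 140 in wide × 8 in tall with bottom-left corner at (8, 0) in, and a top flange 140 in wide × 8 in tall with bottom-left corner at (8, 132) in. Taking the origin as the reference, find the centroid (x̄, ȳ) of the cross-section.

web: A = 8 × 140 = 1120.00, centroid at (4.00, 70.00).
bottom flange: A = 140 × 8 = 1120.00, centroid at (78.00, 4.00).
top flange: A = 140 × 8 = 1120.00, centroid at (78.00, 136.00).
ΣA = 3360.00 in²
ΣAx̄ = (1120.00)(4.00) + (1120.00)(78.00) + (1120.00)(78.00) = 179200.00 in³
ΣAȳ = (1120.00)(70.00) + (1120.00)(4.00) + (1120.00)(136.00) = 235200.00 in³
x̄ = 179200.00 / 3360.00 = 53.33 in
ȳ = 235200.00 / 3360.00 = 70.00 in

x̄ = 53.33 in, ȳ = 70.00 in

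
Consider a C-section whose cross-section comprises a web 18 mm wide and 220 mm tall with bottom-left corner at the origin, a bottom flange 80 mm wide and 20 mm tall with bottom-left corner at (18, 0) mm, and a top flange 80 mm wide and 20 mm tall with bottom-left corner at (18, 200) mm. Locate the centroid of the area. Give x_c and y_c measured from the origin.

Part | A | x̄ᵢ | ȳᵢ | A·x̄ᵢ | A·ȳᵢ
web | 3960.00 | 9.00 | 110.00 | 35640.00 | 435600.00
bottom flange | 1600.00 | 58.00 | 10.00 | 92800.00 | 16000.00
top flange | 1600.00 | 58.00 | 210.00 | 92800.00 | 336000.00
Σ | 7160.00 |  |  | 221240.00 | 787600.00
x_c = 221240.00 / 7160.00 = 30.90 mm
y_c = 787600.00 / 7160.00 = 110.00 mm

x_c = 30.90 mm, y_c = 110.00 mm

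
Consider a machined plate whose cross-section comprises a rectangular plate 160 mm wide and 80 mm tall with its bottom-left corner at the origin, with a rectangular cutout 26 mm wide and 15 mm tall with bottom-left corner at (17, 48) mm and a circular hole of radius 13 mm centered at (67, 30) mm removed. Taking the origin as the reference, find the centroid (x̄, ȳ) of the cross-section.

plate: A = 160 × 80 = 12800.00, centroid at (80.00, 40.00).
hole 1: A = −(26 × 15) = -390.00, centroid at (30.00, 55.50).
hole 2: A = −π·13² = -530.93, centroid at (67.00, 30.00).
ΣA = 11879.07 mm², ΣAx̄ = 976727.75 mm³, ΣAȳ = 474427.13 mm³.
x̄ = 976727.75/11879.07 = 82.22 mm; ȳ = 474427.13/11879.07 = 39.94 mm.

x̄ = 82.22 mm, ȳ = 39.94 mm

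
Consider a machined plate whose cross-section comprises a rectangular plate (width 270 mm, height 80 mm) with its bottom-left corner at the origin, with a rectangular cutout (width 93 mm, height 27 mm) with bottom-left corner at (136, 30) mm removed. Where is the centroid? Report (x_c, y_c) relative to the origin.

plate: A = 270 × 80 = 21600.00, centroid at (135.00, 40.00).
hole: A = −(93 × 27) = -2511.00, centroid at (182.50, 43.50).
ΣA = 19089.00 mm², ΣAx_c = 2457742.50 mm³, ΣAy_c = 754771.50 mm³.
x_c = 2457742.50/19089.00 = 128.75 mm; y_c = 754771.50/19089.00 = 39.54 mm.

x_c = 128.75 mm, y_c = 39.54 mm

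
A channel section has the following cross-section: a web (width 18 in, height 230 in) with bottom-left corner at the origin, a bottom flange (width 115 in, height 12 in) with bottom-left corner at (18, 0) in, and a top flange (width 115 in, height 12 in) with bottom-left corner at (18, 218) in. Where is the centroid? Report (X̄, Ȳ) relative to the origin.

X̄ = 35.60 in, Ȳ = 115.00 in

Part | A | x̄ᵢ | ȳᵢ | A·x̄ᵢ | A·ȳᵢ
web | 4140.00 | 9.00 | 115.00 | 37260.00 | 476100.00
bottom flange | 1380.00 | 75.50 | 6.00 | 104190.00 | 8280.00
top flange | 1380.00 | 75.50 | 224.00 | 104190.00 | 309120.00
Σ | 6900.00 |  |  | 245640.00 | 793500.00
X̄ = 245640.00 / 6900.00 = 35.60 in
Ȳ = 793500.00 / 6900.00 = 115.00 in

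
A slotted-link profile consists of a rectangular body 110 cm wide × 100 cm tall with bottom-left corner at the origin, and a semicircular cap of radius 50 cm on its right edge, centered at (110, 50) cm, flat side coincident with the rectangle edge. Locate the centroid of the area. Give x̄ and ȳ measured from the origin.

rectangular body: A = 110 × 100 = 11000.00, centroid at (55.00, 50.00).
semicircular end: A = ½π·50² = 3926.99, centroid at (131.22, 50.00).
ΣA = 14926.99 cm², ΣAx̄ = 1120302.32 cm³, ΣAȳ = 746349.54 cm³.
x̄ = 1120302.32/14926.99 = 75.05 cm; ȳ = 746349.54/14926.99 = 50.00 cm.

x̄ = 75.05 cm, ȳ = 50.00 cm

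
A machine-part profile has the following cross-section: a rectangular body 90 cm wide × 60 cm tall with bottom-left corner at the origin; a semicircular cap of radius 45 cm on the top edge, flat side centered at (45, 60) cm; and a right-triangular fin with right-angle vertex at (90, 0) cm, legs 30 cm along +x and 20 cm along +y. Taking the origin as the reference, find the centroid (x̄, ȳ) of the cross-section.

x̄ = 46.86 cm, ȳ = 46.80 cm

Part | A | x̄ᵢ | ȳᵢ | A·x̄ᵢ | A·ȳᵢ
rectangular body | 5400.00 | 45.00 | 30.00 | 243000.00 | 162000.00
semicircular top | 3180.86 | 45.00 | 79.10 | 143138.82 | 251601.75
triangular fin | 300.00 | 100.00 | 6.67 | 30000.00 | 2000.00
Σ | 8880.86 |  |  | 416138.82 | 415601.75
x̄ = 416138.82 / 8880.86 = 46.86 cm
ȳ = 415601.75 / 8880.86 = 46.80 cm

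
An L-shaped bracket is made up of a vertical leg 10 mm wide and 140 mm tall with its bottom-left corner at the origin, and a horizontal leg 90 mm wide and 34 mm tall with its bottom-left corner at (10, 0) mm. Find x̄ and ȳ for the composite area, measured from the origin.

Part | A | x̄ᵢ | ȳᵢ | A·x̄ᵢ | A·ȳᵢ
vertical leg | 1400.00 | 5.00 | 70.00 | 7000.00 | 98000.00
horizontal leg | 3060.00 | 55.00 | 17.00 | 168300.00 | 52020.00
Σ | 4460.00 |  |  | 175300.00 | 150020.00
x̄ = 175300.00 / 4460.00 = 39.30 mm
ȳ = 150020.00 / 4460.00 = 33.64 mm

x̄ = 39.30 mm, ȳ = 33.64 mm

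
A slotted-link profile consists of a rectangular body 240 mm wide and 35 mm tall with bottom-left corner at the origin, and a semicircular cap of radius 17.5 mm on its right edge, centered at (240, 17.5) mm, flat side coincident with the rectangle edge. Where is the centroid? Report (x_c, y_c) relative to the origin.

Part | A | x̄ᵢ | ȳᵢ | A·x̄ᵢ | A·ȳᵢ
rectangular body | 8400.00 | 120.00 | 17.50 | 1008000.00 | 147000.00
semicircular end | 481.06 | 247.43 | 17.50 | 119026.45 | 8418.49
Σ | 8881.06 |  |  | 1127026.45 | 155418.49
x_c = 1127026.45 / 8881.06 = 126.90 mm
y_c = 155418.49 / 8881.06 = 17.50 mm

x_c = 126.90 mm, y_c = 17.50 mm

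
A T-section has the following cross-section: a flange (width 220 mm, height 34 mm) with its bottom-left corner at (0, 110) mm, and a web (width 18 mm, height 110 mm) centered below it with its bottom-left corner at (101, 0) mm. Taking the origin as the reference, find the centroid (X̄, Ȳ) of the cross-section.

X̄ = 110.00 mm, Ȳ = 111.93 mm

web: A = 18 × 110 = 1980.00, centroid at (110.00, 55.00).
flange: A = 220 × 34 = 7480.00, centroid at (110.00, 127.00).
ΣA = 9460.00 mm², ΣAX̄ = 1040600.00 mm³, ΣAȲ = 1058860.00 mm³.
X̄ = 1040600.00/9460.00 = 110.00 mm; Ȳ = 1058860.00/9460.00 = 111.93 mm.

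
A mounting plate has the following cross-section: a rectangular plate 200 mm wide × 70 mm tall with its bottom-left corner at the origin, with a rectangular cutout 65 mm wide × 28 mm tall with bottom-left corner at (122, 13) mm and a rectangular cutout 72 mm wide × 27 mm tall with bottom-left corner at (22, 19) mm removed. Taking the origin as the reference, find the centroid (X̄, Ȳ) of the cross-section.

plate: A = 200 × 70 = 14000.00, centroid at (100.00, 35.00).
hole 1: A = −(65 × 28) = -1820.00, centroid at (154.50, 27.00).
hole 2: A = −(72 × 27) = -1944.00, centroid at (58.00, 32.50).
ΣA = 10236.00 mm², ΣAX̄ = 1006058.00 mm³, ΣAȲ = 377680.00 mm³.
X̄ = 1006058.00/10236.00 = 98.29 mm; Ȳ = 377680.00/10236.00 = 36.90 mm.

X̄ = 98.29 mm, Ȳ = 36.90 mm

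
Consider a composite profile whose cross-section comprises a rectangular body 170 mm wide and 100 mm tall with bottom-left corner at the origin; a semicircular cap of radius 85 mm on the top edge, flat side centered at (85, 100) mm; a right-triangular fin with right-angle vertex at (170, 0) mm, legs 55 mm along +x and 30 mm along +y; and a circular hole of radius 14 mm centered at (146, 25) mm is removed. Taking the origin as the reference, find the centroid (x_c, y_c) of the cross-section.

Part | A | x̄ᵢ | ȳᵢ | A·x̄ᵢ | A·ȳᵢ
rectangular body | 17000.00 | 85.00 | 50.00 | 1445000.00 | 850000.00
semicircular top | 11349.00 | 85.00 | 136.08 | 964665.29 | 1544317.01
triangular fin | 825.00 | 188.33 | 10.00 | 155375.00 | 8250.00
hole | -615.75 | 146.00 | 25.00 | -89899.82 | -15393.80
Σ | 28558.25 |  |  | 2475140.48 | 2387173.21
x_c = 2475140.48 / 28558.25 = 86.67 mm
y_c = 2387173.21 / 28558.25 = 83.59 mm

x_c = 86.67 mm, y_c = 83.59 mm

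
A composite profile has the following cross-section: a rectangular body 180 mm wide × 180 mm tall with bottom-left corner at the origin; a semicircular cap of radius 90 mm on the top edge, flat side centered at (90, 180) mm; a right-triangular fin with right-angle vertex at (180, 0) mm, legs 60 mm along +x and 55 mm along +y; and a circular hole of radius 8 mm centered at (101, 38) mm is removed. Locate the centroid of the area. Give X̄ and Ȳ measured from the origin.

rectangular body: A = 180 × 180 = 32400.00, centroid at (90.00, 90.00).
semicircular top: A = ½π·90² = 12723.45, centroid at (90.00, 218.20).
triangular fin: A = ½·60·55 = 1650.00, centroid at (200.00, 18.33).
hole: A = −π·8² = -201.06, centroid at (101.00, 38.00).
ΣA = 46572.39 mm², ΣAX̄ = 4370803.27 mm³, ΣAȲ = 5714830.69 mm³.
X̄ = 4370803.27/46572.39 = 93.85 mm; Ȳ = 5714830.69/46572.39 = 122.71 mm.

X̄ = 93.85 mm, Ȳ = 122.71 mm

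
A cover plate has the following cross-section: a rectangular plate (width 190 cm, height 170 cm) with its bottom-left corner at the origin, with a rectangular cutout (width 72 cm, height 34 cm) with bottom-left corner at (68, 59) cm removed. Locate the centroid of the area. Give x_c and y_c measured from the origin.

x_c = 94.26 cm, y_c = 85.74 cm

plate: A = 190 × 170 = 32300.00, centroid at (95.00, 85.00).
hole: A = −(72 × 34) = -2448.00, centroid at (104.00, 76.00).
ΣA = 29852.00 cm², ΣAx_c = 2813908.00 cm³, ΣAy_c = 2559452.00 cm³.
x_c = 2813908.00/29852.00 = 94.26 cm; y_c = 2559452.00/29852.00 = 85.74 cm.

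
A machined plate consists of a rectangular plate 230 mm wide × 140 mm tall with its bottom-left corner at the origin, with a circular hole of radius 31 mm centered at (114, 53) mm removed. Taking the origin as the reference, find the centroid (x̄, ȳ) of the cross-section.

plate: A = 230 × 140 = 32200.00, centroid at (115.00, 70.00).
hole: A = −π·31² = -3019.07, centroid at (114.00, 53.00).
ΣA = 29180.93 mm²
ΣAx̄ = (32200.00)(115.00) + (-3019.07)(114.00) = 3358825.96 mm³
ΣAȳ = (32200.00)(70.00) + (-3019.07)(53.00) = 2093989.26 mm³
x̄ = 3358825.96 / 29180.93 = 115.10 mm
ȳ = 2093989.26 / 29180.93 = 71.76 mm

x̄ = 115.10 mm, ȳ = 71.76 mm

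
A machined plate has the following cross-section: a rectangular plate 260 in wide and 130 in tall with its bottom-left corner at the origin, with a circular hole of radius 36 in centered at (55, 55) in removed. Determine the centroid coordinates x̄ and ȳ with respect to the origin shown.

x̄ = 140.27 in, ȳ = 66.37 in

Part | A | x̄ᵢ | ȳᵢ | A·x̄ᵢ | A·ȳᵢ
plate | 33800.00 | 130.00 | 65.00 | 4394000.00 | 2197000.00
hole | -4071.50 | 55.00 | 55.00 | -223932.72 | -223932.72
Σ | 29728.50 |  |  | 4170067.28 | 1973067.28
x̄ = 4170067.28 / 29728.50 = 140.27 in
ȳ = 1973067.28 / 29728.50 = 66.37 in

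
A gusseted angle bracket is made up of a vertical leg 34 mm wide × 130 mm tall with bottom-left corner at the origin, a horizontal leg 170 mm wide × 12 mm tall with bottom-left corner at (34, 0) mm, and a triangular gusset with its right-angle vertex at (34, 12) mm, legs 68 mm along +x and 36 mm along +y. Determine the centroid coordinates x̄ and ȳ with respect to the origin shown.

vertical leg: A = 34 × 130 = 4420.00, centroid at (17.00, 65.00).
horizontal leg: A = 170 × 12 = 2040.00, centroid at (119.00, 6.00).
gusset: A = ½·68·36 = 1224.00, centroid at (56.67, 24.00).
ΣA = 7684.00 mm², ΣAx̄ = 387260.00 mm³, ΣAȳ = 328916.00 mm³.
x̄ = 387260.00/7684.00 = 50.40 mm; ȳ = 328916.00/7684.00 = 42.81 mm.

x̄ = 50.40 mm, ȳ = 42.81 mm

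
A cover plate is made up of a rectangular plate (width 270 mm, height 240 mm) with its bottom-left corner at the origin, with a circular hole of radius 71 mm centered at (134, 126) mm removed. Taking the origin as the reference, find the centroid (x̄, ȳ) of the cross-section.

x̄ = 135.32 mm, ȳ = 118.06 mm

plate: A = 270 × 240 = 64800.00, centroid at (135.00, 120.00).
hole: A = −π·71² = -15836.77, centroid at (134.00, 126.00).
ΣA = 48963.23 mm²
ΣAx̄ = (64800.00)(135.00) + (-15836.77)(134.00) = 6625873.01 mm³
ΣAȳ = (64800.00)(120.00) + (-15836.77)(126.00) = 5780567.16 mm³
x̄ = 6625873.01 / 48963.23 = 135.32 mm
ȳ = 5780567.16 / 48963.23 = 118.06 mm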